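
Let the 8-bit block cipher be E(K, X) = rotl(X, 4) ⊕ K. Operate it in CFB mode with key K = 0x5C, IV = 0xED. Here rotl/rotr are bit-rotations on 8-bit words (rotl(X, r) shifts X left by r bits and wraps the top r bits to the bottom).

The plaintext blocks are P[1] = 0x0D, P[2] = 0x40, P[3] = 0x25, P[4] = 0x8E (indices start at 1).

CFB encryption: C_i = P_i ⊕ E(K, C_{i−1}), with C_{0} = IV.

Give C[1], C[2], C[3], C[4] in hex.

C[1] = 0x8F, C[2] = 0xE4, C[3] = 0x37, C[4] = 0xA1

C[1]: E(K, 0xED) = 0x82; 0x0D ⊕ 0x82 = 0x8F.
C[2]: E(K, 0x8F) = 0xA4; 0x40 ⊕ 0xA4 = 0xE4.
C[3]: E(K, 0xE4) = 0x12; 0x25 ⊕ 0x12 = 0x37.
C[4]: E(K, 0x37) = 0x2F; 0x8E ⊕ 0x2F = 0xA1.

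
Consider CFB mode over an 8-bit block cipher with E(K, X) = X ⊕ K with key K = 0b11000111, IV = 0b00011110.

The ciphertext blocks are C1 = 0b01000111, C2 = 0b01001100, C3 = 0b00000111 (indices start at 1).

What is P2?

P2 = 0b11001100

CFB decryption: P_i = C_i ⊕ E(K, C_{i−1}), with C_{0} = IV.
P2: E(K, 0b01000111) = 0b10000000; 0b01001100 ⊕ 0b10000000 = 0b11001100.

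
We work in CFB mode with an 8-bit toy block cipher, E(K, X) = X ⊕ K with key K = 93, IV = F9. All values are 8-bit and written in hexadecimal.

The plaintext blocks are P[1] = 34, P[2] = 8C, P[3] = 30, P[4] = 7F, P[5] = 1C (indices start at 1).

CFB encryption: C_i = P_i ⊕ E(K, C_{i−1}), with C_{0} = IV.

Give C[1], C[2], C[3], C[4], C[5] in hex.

C[1]: E(K, F9) = 6A; 34 ⊕ 6A = 5E.
C[2]: E(K, 5E) = CD; 8C ⊕ CD = 41.
C[3]: E(K, 41) = D2; 30 ⊕ D2 = E2.
C[4]: E(K, E2) = 71; 7F ⊕ 71 = 0E.
C[5]: E(K, 0E) = 9D; 1C ⊕ 9D = 81.

C[1] = 5E, C[2] = 41, C[3] = E2, C[4] = 0E, C[5] = 81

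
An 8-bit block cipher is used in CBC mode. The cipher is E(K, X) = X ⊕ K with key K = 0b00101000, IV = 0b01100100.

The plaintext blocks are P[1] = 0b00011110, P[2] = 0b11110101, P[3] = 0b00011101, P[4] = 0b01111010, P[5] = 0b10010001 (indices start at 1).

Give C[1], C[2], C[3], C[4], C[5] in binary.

CBC encryption: C_i = E(K, P_i ⊕ C_{i−1}), with C_{0} = IV.
C[1]: P[1] ⊕ 0b01100100 = 0b01111010; E(K, 0b01111010) = 0b01010010.
C[2]: P[2] ⊕ 0b01010010 = 0b10100111; E(K, 0b10100111) = 0b10001111.
C[3]: P[3] ⊕ 0b10001111 = 0b10010010; E(K, 0b10010010) = 0b10111010.
C[4]: P[4] ⊕ 0b10111010 = 0b11000000; E(K, 0b11000000) = 0b11101000.
C[5]: P[5] ⊕ 0b11101000 = 0b01111001; E(K, 0b01111001) = 0b01010001.

C[1] = 0b01010010, C[2] = 0b10001111, C[3] = 0b10111010, C[4] = 0b11101000, C[5] = 0b01010001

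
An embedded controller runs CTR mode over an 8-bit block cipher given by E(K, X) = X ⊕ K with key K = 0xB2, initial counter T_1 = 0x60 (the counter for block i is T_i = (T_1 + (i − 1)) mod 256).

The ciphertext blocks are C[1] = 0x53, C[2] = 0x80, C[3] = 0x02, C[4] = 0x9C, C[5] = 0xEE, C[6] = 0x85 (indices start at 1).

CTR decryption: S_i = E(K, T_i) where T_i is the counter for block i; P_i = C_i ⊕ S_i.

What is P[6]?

P[6]: T = 0x65, S = E(K, T) = 0xD7; 0x85 ⊕ 0xD7 = 0x52.

P[6] = 0x52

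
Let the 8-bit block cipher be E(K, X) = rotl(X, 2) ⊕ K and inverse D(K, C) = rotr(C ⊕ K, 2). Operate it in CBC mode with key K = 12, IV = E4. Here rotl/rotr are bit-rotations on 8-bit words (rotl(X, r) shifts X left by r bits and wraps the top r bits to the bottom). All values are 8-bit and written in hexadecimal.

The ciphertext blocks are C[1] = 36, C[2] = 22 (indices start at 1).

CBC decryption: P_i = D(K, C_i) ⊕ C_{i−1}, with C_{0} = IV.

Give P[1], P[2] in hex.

P[1]: D(K, 36) = 09; 09 ⊕ E4 = ED.
P[2]: D(K, 22) = 0C; 0C ⊕ 36 = 3A.

P[1] = ED, P[2] = 3A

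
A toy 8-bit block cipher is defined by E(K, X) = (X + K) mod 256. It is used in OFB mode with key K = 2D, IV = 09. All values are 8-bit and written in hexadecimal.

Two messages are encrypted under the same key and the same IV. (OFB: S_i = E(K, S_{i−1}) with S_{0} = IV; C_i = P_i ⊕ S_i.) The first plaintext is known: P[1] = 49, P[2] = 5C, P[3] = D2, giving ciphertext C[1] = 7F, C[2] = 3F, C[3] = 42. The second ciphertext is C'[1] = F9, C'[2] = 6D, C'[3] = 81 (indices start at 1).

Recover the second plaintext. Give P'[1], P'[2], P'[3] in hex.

In OFB with a reused IV, both messages share the same keystream S_i, so C_i ⊕ C'_i = P_i ⊕ P'_i and thus P'_i = P_i ⊕ C_i ⊕ C'_i.
P'[1]: 49 ⊕ 7F ⊕ F9 = CF.
P'[2]: 5C ⊕ 3F ⊕ 6D = 0E.
P'[3]: D2 ⊕ 42 ⊕ 81 = 11.

P'[1] = CF, P'[2] = 0E, P'[3] = 11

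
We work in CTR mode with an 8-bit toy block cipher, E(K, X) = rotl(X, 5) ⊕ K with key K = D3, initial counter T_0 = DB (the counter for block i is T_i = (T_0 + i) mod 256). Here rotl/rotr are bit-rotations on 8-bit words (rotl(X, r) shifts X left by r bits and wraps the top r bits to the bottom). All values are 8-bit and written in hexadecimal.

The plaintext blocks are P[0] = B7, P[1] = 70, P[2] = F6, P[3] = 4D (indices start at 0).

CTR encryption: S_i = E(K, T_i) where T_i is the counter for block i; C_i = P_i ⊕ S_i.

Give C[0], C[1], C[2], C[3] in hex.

C[0]: T = DB, S = E(K, T) = A8; B7 ⊕ A8 = 1F.
C[1]: T = DC, S = E(K, T) = 48; 70 ⊕ 48 = 38.
C[2]: T = DD, S = E(K, T) = 68; F6 ⊕ 68 = 9E.
C[3]: T = DE, S = E(K, T) = 08; 4D ⊕ 08 = 45.

C[0] = 1F, C[1] = 38, C[2] = 9E, C[3] = 45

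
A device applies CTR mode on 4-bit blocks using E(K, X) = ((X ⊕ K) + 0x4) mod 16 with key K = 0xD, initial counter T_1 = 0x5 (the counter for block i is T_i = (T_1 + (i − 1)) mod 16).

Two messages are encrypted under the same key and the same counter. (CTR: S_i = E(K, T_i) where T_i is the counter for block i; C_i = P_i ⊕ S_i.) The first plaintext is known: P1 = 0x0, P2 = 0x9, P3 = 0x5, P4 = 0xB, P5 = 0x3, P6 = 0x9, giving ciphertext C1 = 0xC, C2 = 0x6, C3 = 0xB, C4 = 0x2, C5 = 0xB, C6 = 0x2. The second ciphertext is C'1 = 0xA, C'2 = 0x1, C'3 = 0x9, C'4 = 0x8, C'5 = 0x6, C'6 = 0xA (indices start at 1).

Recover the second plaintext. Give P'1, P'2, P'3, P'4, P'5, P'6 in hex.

In CTR with a reused counter, both messages share the same keystream S_i, so C_i ⊕ C'_i = P_i ⊕ P'_i and thus P'_i = P_i ⊕ C_i ⊕ C'_i.
P'1: 0x0 ⊕ 0xC ⊕ 0xA = 0x6.
P'2: 0x9 ⊕ 0x6 ⊕ 0x1 = 0xE.
P'3: 0x5 ⊕ 0xB ⊕ 0x9 = 0x7.
P'4: 0xB ⊕ 0x2 ⊕ 0x8 = 0x1.
P'5: 0x3 ⊕ 0xB ⊕ 0x6 = 0xE.
P'6: 0x9 ⊕ 0x2 ⊕ 0xA = 0x1.

P'1 = 0x6, P'2 = 0xE, P'3 = 0x7, P'4 = 0x1, P'5 = 0xE, P'6 = 0x1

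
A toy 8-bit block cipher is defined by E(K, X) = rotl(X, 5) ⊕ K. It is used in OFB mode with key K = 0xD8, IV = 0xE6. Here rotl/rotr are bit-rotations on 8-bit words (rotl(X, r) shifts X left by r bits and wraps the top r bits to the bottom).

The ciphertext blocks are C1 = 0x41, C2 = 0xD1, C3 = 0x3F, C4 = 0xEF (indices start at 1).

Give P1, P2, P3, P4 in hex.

OFB decryption: S_i = E(K, S_{i−1}) with S_{0} = IV; P_i = C_i ⊕ S_i.
P1: S = E(K, 0xE6) = 0x04; 0x41 ⊕ 0x04 = 0x45.
P2: S = E(K, 0x04) = 0x58; 0xD1 ⊕ 0x58 = 0x89.
P3: S = E(K, 0x58) = 0xD3; 0x3F ⊕ 0xD3 = 0xEC.
P4: S = E(K, 0xD3) = 0xA2; 0xEF ⊕ 0xA2 = 0x4D.

P1 = 0x45, P2 = 0x89, P3 = 0xEC, P4 = 0x4D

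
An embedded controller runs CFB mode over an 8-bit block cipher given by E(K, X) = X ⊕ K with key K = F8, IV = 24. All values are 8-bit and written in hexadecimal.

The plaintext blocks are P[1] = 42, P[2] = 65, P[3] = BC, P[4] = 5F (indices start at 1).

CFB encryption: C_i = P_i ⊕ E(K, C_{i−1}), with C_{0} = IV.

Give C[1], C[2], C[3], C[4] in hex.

C[1]: E(K, 24) = DC; 42 ⊕ DC = 9E.
C[2]: E(K, 9E) = 66; 65 ⊕ 66 = 03.
C[3]: E(K, 03) = FB; BC ⊕ FB = 47.
C[4]: E(K, 47) = BF; 5F ⊕ BF = E0.

C[1] = 9E, C[2] = 03, C[3] = 47, C[4] = E0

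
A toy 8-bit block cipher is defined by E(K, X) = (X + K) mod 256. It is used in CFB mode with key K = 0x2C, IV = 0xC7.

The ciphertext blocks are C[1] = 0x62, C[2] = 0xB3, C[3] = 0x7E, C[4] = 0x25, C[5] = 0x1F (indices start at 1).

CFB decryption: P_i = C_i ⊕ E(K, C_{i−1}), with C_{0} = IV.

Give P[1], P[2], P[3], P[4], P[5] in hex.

P[1] = 0x91, P[2] = 0x3D, P[3] = 0xA1, P[4] = 0x8F, P[5] = 0x4E

P[1]: E(K, 0xC7) = 0xF3; 0x62 ⊕ 0xF3 = 0x91.
P[2]: E(K, 0x62) = 0x8E; 0xB3 ⊕ 0x8E = 0x3D.
P[3]: E(K, 0xB3) = 0xDF; 0x7E ⊕ 0xDF = 0xA1.
P[4]: E(K, 0x7E) = 0xAA; 0x25 ⊕ 0xAA = 0x8F.
P[5]: E(K, 0x25) = 0x51; 0x1F ⊕ 0x51 = 0x4E.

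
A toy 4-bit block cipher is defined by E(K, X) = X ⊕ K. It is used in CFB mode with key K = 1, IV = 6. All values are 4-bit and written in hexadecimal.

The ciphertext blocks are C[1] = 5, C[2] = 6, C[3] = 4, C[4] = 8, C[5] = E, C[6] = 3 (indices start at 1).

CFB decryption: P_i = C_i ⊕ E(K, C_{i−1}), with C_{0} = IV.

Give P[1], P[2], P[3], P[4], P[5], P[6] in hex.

P[1] = 2, P[2] = 2, P[3] = 3, P[4] = D, P[5] = 7, P[6] = C

P[1]: E(K, 6) = 7; 5 ⊕ 7 = 2.
P[2]: E(K, 5) = 4; 6 ⊕ 4 = 2.
P[3]: E(K, 6) = 7; 4 ⊕ 7 = 3.
P[4]: E(K, 4) = 5; 8 ⊕ 5 = D.
P[5]: E(K, 8) = 9; E ⊕ 9 = 7.
P[6]: E(K, E) = F; 3 ⊕ F = C.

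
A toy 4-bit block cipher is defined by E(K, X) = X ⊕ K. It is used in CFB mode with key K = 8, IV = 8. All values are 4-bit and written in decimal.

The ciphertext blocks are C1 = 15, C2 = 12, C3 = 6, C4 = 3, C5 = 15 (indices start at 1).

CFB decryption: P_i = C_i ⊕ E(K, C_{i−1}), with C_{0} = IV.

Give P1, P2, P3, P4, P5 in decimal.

P1 = 15, P2 = 11, P3 = 2, P4 = 13, P5 = 4

P1: E(K, 8) = 0; 15 ⊕ 0 = 15.
P2: E(K, 15) = 7; 12 ⊕ 7 = 11.
P3: E(K, 12) = 4; 6 ⊕ 4 = 2.
P4: E(K, 6) = 14; 3 ⊕ 14 = 13.
P5: E(K, 3) = 11; 15 ⊕ 11 = 4.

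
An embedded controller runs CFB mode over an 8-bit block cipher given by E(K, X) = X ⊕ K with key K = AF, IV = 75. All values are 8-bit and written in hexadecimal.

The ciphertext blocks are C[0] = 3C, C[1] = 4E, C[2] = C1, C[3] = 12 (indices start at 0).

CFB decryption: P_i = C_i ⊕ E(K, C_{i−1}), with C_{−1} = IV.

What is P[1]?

P[1] = DD

P[1]: E(K, 3C) = 93; 4E ⊕ 93 = DD.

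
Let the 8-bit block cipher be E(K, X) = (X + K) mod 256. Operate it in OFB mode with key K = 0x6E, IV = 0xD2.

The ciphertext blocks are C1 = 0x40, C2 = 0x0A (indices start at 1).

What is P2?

P2 = 0xA4

OFB decryption: S_i = E(K, S_{i−1}) with S_{0} = IV; P_i = C_i ⊕ S_i.
P1: S = E(K, 0xD2) = 0x40; 0x40 ⊕ 0x40 = 0x00.
P2: S = E(K, 0x40) = 0xAE; 0x0A ⊕ 0xAE = 0xA4.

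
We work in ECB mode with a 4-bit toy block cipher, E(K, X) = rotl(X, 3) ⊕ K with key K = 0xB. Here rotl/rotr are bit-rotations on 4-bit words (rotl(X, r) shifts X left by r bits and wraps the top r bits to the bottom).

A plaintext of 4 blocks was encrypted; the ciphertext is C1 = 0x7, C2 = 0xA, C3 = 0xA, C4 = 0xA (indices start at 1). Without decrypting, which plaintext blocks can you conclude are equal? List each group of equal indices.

ECB encrypts each block independently with the same key, so equal ciphertext blocks imply equal plaintext blocks.
C2 = C3 = C4 = 0xA, so P2 = P3 = P4.

P2 = P3 = P4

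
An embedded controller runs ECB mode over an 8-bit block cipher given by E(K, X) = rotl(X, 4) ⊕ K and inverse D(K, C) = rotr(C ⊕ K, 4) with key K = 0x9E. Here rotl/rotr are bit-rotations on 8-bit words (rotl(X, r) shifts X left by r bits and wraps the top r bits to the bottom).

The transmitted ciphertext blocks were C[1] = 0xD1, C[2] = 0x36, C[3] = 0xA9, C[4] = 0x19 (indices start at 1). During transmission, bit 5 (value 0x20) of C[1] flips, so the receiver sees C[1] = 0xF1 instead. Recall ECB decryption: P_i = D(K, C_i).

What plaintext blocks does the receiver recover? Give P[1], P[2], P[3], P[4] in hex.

P[1] = 0xF6, P[2] = 0x8A, P[3] = 0x73, P[4] = 0x78

Only C[1] changed, to 0xF1. In ECB, a change in C_i affects only P_i. Decrypting the received ciphertext:
P[1]: D(K, 0xF1) = 0xF6.
P[2]: D(K, 0x36) = 0x8A.
P[3]: D(K, 0xA9) = 0x73.
P[4]: D(K, 0x19) = 0x78.
Blocks that differ from the original plaintext: P[1].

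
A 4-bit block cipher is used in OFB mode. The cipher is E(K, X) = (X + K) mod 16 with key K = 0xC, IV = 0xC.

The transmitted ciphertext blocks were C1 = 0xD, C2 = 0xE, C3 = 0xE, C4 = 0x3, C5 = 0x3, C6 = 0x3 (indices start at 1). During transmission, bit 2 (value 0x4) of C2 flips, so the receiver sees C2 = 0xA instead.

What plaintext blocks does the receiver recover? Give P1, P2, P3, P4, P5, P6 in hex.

P1 = 0x5, P2 = 0xE, P3 = 0xE, P4 = 0xF, P5 = 0xB, P6 = 0x7

OFB decryption: S_i = E(K, S_{i−1}) with S_{0} = IV; P_i = C_i ⊕ S_i.
Only C2 changed, to 0xA. In OFB, a change in C_i flips the same bit in P_i only; the keystream is unaffected. Decrypting the received ciphertext:
P1: S = E(K, 0xC) = 0x8; 0xD ⊕ 0x8 = 0x5.
P2: S = E(K, 0x8) = 0x4; 0xA ⊕ 0x4 = 0xE.
P3: S = E(K, 0x4) = 0x0; 0xE ⊕ 0x0 = 0xE.
P4: S = E(K, 0x0) = 0xC; 0x3 ⊕ 0xC = 0xF.
P5: S = E(K, 0xC) = 0x8; 0x3 ⊕ 0x8 = 0xB.
P6: S = E(K, 0x8) = 0x4; 0x3 ⊕ 0x4 = 0x7.
Blocks that differ from the original plaintext: P2.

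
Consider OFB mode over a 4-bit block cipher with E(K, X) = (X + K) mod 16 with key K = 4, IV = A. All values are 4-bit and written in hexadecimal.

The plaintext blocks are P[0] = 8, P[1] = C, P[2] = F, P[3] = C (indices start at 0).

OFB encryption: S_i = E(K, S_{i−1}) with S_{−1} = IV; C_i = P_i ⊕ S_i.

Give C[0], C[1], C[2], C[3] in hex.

C[0]: S = E(K, A) = E; 8 ⊕ E = 6.
C[1]: S = E(K, E) = 2; C ⊕ 2 = E.
C[2]: S = E(K, 2) = 6; F ⊕ 6 = 9.
C[3]: S = E(K, 6) = A; C ⊕ A = 6.

C[0] = 6, C[1] = E, C[2] = 9, C[3] = 6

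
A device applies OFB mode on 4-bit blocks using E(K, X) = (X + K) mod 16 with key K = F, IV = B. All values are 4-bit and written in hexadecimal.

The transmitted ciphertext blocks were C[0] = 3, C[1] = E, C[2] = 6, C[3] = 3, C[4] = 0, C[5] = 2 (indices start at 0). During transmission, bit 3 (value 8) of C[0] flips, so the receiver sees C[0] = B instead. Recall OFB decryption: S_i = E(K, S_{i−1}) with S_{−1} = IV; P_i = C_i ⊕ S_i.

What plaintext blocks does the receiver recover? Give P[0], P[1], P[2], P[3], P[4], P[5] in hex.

Only C[0] changed, to B. In OFB, a change in C_i flips the same bit in P_i only; the keystream is unaffected. Decrypting the received ciphertext:
P[0]: S = E(K, B) = A; B ⊕ A = 1.
P[1]: S = E(K, A) = 9; E ⊕ 9 = 7.
P[2]: S = E(K, 9) = 8; 6 ⊕ 8 = E.
P[3]: S = E(K, 8) = 7; 3 ⊕ 7 = 4.
P[4]: S = E(K, 7) = 6; 0 ⊕ 6 = 6.
P[5]: S = E(K, 6) = 5; 2 ⊕ 5 = 7.
Blocks that differ from the original plaintext: P[0].

P[0] = 1, P[1] = 7, P[2] = E, P[3] = 4, P[4] = 6, P[5] = 7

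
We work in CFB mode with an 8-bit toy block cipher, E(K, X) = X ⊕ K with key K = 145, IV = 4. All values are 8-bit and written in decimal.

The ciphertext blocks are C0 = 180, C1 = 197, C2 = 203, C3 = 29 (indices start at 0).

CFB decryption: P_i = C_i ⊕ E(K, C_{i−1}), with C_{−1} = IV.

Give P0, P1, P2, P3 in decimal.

P0 = 33, P1 = 224, P2 = 159, P3 = 71

P0: E(K, 4) = 149; 180 ⊕ 149 = 33.
P1: E(K, 180) = 37; 197 ⊕ 37 = 224.
P2: E(K, 197) = 84; 203 ⊕ 84 = 159.
P3: E(K, 203) = 90; 29 ⊕ 90 = 71.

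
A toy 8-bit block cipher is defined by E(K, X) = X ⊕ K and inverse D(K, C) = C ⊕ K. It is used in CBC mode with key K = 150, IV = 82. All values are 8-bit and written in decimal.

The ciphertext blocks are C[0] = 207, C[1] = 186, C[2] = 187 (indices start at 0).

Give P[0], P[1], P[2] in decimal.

P[0] = 11, P[1] = 227, P[2] = 151

CBC decryption: P_i = D(K, C_i) ⊕ C_{i−1}, with C_{−1} = IV.
P[0]: D(K, 207) = 89; 89 ⊕ 82 = 11.
P[1]: D(K, 186) = 44; 44 ⊕ 207 = 227.
P[2]: D(K, 187) = 45; 45 ⊕ 186 = 151.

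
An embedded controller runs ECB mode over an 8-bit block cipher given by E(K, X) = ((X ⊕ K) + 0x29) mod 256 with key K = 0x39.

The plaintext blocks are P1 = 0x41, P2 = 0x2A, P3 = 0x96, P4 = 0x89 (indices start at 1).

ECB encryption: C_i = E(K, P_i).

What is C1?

C1: E(K, 0x41) = 0xA1.

C1 = 0xA1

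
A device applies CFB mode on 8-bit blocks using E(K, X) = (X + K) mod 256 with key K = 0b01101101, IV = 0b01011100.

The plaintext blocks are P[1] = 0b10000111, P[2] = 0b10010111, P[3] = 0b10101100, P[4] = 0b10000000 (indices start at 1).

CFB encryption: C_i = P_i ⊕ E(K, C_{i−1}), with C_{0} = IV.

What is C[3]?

C[1]: E(K, 0b01011100) = 0b11001001; 0b10000111 ⊕ 0b11001001 = 0b01001110.
C[2]: E(K, 0b01001110) = 0b10111011; 0b10010111 ⊕ 0b10111011 = 0b00101100.
C[3]: E(K, 0b00101100) = 0b10011001; 0b10101100 ⊕ 0b10011001 = 0b00110101.

C[3] = 0b00110101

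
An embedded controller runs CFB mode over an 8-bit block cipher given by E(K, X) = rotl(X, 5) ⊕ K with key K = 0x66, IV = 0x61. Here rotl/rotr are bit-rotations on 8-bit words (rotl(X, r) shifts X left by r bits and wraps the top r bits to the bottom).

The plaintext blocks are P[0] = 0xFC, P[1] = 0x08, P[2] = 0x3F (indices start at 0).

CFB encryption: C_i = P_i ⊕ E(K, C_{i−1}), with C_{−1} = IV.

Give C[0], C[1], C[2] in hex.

C[0] = 0xB6, C[1] = 0xB8, C[2] = 0x4E

C[0]: E(K, 0x61) = 0x4A; 0xFC ⊕ 0x4A = 0xB6.
C[1]: E(K, 0xB6) = 0xB0; 0x08 ⊕ 0xB0 = 0xB8.
C[2]: E(K, 0xB8) = 0x71; 0x3F ⊕ 0x71 = 0x4E.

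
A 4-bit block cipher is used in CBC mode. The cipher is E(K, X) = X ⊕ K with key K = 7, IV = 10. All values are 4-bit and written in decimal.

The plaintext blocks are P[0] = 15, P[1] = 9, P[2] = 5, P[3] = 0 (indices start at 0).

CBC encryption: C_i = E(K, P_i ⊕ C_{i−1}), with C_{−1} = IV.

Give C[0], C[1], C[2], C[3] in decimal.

C[0] = 2, C[1] = 12, C[2] = 14, C[3] = 9

C[0]: P[0] ⊕ 10 = 5; E(K, 5) = 2.
C[1]: P[1] ⊕ 2 = 11; E(K, 11) = 12.
C[2]: P[2] ⊕ 12 = 9; E(K, 9) = 14.
C[3]: P[3] ⊕ 14 = 14; E(K, 14) = 9.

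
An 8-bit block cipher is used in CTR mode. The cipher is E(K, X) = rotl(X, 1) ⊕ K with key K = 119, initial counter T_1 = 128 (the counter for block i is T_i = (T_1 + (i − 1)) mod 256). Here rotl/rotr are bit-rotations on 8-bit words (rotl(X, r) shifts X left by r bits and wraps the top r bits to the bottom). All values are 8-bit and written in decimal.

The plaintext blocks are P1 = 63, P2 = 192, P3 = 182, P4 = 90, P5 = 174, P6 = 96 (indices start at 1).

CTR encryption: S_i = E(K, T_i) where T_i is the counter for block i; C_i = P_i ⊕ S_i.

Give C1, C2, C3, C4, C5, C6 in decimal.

C1: T = 128, S = E(K, T) = 118; 63 ⊕ 118 = 73.
C2: T = 129, S = E(K, T) = 116; 192 ⊕ 116 = 180.
C3: T = 130, S = E(K, T) = 114; 182 ⊕ 114 = 196.
C4: T = 131, S = E(K, T) = 112; 90 ⊕ 112 = 42.
C5: T = 132, S = E(K, T) = 126; 174 ⊕ 126 = 208.
C6: T = 133, S = E(K, T) = 124; 96 ⊕ 124 = 28.

C1 = 73, C2 = 180, C3 = 196, C4 = 42, C5 = 208, C6 = 28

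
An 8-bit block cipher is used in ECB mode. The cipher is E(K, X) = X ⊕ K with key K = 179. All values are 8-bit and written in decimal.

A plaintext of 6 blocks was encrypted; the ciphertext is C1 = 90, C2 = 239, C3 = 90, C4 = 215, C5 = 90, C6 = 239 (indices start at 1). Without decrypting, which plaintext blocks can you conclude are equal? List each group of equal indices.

ECB encrypts each block independently with the same key, so equal ciphertext blocks imply equal plaintext blocks.
C1 = C3 = C5 = 90, so P1 = P3 = P5.
C2 = C6 = 239, so P2 = P6.

P1 = P3 = P5; P2 = P6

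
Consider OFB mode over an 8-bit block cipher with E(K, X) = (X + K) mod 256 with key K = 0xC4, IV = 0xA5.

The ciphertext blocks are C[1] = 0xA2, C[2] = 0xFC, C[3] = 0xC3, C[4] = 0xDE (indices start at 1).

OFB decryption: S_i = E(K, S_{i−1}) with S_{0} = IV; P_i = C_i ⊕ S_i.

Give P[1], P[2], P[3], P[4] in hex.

P[1] = 0xCB, P[2] = 0xD1, P[3] = 0x32, P[4] = 0x6B

P[1]: S = E(K, 0xA5) = 0x69; 0xA2 ⊕ 0x69 = 0xCB.
P[2]: S = E(K, 0x69) = 0x2D; 0xFC ⊕ 0x2D = 0xD1.
P[3]: S = E(K, 0x2D) = 0xF1; 0xC3 ⊕ 0xF1 = 0x32.
P[4]: S = E(K, 0xF1) = 0xB5; 0xDE ⊕ 0xB5 = 0x6B.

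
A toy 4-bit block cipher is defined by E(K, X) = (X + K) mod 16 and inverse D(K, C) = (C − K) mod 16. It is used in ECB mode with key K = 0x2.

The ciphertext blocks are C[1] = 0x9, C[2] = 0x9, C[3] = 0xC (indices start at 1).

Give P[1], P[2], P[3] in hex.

P[1] = 0x7, P[2] = 0x7, P[3] = 0xA

ECB decryption: P_i = D(K, C_i).
P[1]: D(K, 0x9) = 0x7.
P[2]: D(K, 0x9) = 0x7.
P[3]: D(K, 0xC) = 0xA.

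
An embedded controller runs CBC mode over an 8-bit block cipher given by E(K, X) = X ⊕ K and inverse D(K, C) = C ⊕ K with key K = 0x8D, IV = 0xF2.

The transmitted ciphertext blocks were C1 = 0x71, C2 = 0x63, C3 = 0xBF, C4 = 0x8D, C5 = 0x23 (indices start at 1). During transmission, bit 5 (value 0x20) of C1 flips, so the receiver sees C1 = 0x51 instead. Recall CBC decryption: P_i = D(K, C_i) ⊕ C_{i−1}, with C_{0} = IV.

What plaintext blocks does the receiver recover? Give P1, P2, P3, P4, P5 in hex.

P1 = 0x2E, P2 = 0xBF, P3 = 0x51, P4 = 0xBF, P5 = 0x23

Only C1 changed, to 0x51. In CBC, a change in C_i garbles P_i and flips the same bit in P_{i+1}. Decrypting the received ciphertext:
P1: D(K, 0x51) = 0xDC; 0xDC ⊕ 0xF2 = 0x2E.
P2: D(K, 0x63) = 0xEE; 0xEE ⊕ 0x51 = 0xBF.
P3: D(K, 0xBF) = 0x32; 0x32 ⊕ 0x63 = 0x51.
P4: D(K, 0x8D) = 0x00; 0x00 ⊕ 0xBF = 0xBF.
P5: D(K, 0x23) = 0xAE; 0xAE ⊕ 0x8D = 0x23.
Blocks that differ from the original plaintext: P1, P2.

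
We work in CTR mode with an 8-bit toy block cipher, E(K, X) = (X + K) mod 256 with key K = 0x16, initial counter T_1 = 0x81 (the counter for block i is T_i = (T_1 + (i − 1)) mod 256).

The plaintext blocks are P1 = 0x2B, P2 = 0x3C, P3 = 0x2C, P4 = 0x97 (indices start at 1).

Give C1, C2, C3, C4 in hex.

CTR encryption: S_i = E(K, T_i) where T_i is the counter for block i; C_i = P_i ⊕ S_i.
C1: T = 0x81, S = E(K, T) = 0x97; 0x2B ⊕ 0x97 = 0xBC.
C2: T = 0x82, S = E(K, T) = 0x98; 0x3C ⊕ 0x98 = 0xA4.
C3: T = 0x83, S = E(K, T) = 0x99; 0x2C ⊕ 0x99 = 0xB5.
C4: T = 0x84, S = E(K, T) = 0x9A; 0x97 ⊕ 0x9A = 0x0D.

C1 = 0xBC, C2 = 0xA4, C3 = 0xB5, C4 = 0x0D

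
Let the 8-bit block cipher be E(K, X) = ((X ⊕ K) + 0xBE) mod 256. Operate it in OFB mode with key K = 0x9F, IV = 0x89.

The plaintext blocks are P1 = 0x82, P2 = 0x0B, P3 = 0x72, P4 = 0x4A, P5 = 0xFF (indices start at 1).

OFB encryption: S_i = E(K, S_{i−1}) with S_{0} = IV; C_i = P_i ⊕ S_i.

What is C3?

C3 = 0x26

C1: S = E(K, 0x89) = 0xD4; 0x82 ⊕ 0xD4 = 0x56.
C2: S = E(K, 0xD4) = 0x09; 0x0B ⊕ 0x09 = 0x02.
C3: S = E(K, 0x09) = 0x54; 0x72 ⊕ 0x54 = 0x26.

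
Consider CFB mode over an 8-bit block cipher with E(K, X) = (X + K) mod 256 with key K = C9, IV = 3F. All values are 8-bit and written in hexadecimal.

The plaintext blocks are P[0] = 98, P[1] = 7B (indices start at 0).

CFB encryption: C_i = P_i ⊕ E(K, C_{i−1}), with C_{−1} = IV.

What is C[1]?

C[0]: E(K, 3F) = 08; 98 ⊕ 08 = 90.
C[1]: E(K, 90) = 59; 7B ⊕ 59 = 22.

C[1] = 22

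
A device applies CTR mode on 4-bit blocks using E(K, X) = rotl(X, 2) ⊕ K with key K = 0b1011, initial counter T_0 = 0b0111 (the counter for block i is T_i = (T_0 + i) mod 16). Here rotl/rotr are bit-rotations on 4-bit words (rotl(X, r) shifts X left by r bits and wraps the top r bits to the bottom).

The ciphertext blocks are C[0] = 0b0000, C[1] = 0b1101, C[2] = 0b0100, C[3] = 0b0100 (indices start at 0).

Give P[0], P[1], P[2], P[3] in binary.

P[0] = 0b0110, P[1] = 0b0100, P[2] = 0b1001, P[3] = 0b0101

CTR decryption: S_i = E(K, T_i) where T_i is the counter for block i; P_i = C_i ⊕ S_i.
P[0]: T = 0b0111, S = E(K, T) = 0b0110; 0b0000 ⊕ 0b0110 = 0b0110.
P[1]: T = 0b1000, S = E(K, T) = 0b1001; 0b1101 ⊕ 0b1001 = 0b0100.
P[2]: T = 0b1001, S = E(K, T) = 0b1101; 0b0100 ⊕ 0b1101 = 0b1001.
P[3]: T = 0b1010, S = E(K, T) = 0b0001; 0b0100 ⊕ 0b0001 = 0b0101.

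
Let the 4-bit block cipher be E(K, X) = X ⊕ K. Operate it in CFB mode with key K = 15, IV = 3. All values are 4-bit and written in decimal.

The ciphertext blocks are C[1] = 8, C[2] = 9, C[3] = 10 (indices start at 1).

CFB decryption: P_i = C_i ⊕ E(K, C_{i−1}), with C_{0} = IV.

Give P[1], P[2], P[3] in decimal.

P[1] = 4, P[2] = 14, P[3] = 12

P[1]: E(K, 3) = 12; 8 ⊕ 12 = 4.
P[2]: E(K, 8) = 7; 9 ⊕ 7 = 14.
P[3]: E(K, 9) = 6; 10 ⊕ 6 = 12.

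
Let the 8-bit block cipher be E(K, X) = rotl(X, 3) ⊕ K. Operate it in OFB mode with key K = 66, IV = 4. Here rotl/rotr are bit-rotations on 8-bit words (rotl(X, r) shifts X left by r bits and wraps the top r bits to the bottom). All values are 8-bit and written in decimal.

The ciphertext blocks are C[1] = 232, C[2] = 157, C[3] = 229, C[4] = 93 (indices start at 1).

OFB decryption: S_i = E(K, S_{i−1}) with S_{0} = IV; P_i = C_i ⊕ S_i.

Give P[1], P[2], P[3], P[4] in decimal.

P[1]: S = E(K, 4) = 98; 232 ⊕ 98 = 138.
P[2]: S = E(K, 98) = 81; 157 ⊕ 81 = 204.
P[3]: S = E(K, 81) = 200; 229 ⊕ 200 = 45.
P[4]: S = E(K, 200) = 4; 93 ⊕ 4 = 89.

P[1] = 138, P[2] = 204, P[3] = 45, P[4] = 89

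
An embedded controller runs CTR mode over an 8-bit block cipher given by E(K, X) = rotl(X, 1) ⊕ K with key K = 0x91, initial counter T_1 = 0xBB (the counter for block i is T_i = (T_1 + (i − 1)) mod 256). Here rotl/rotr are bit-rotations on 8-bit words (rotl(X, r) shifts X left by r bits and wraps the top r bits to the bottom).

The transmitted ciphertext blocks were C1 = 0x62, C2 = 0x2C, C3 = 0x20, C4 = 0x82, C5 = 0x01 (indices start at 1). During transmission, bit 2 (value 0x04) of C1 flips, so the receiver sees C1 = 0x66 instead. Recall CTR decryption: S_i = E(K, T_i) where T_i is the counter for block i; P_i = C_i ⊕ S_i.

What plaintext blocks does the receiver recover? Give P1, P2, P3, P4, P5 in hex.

P1 = 0x80, P2 = 0xC4, P3 = 0xCA, P4 = 0x6E, P5 = 0xEF

Only C1 changed, to 0x66. In CTR, a change in C_i flips the same bit in P_i only; the keystream is unaffected. Decrypting the received ciphertext:
P1: T = 0xBB, S = E(K, T) = 0xE6; 0x66 ⊕ 0xE6 = 0x80.
P2: T = 0xBC, S = E(K, T) = 0xE8; 0x2C ⊕ 0xE8 = 0xC4.
P3: T = 0xBD, S = E(K, T) = 0xEA; 0x20 ⊕ 0xEA = 0xCA.
P4: T = 0xBE, S = E(K, T) = 0xEC; 0x82 ⊕ 0xEC = 0x6E.
P5: T = 0xBF, S = E(K, T) = 0xEE; 0x01 ⊕ 0xEE = 0xEF.
Blocks that differ from the original plaintext: P1.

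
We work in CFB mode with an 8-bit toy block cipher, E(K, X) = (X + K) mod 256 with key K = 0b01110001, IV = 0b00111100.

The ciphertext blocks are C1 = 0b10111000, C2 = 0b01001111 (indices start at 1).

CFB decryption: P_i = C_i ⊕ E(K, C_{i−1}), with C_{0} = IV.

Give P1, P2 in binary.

P1: E(K, 0b00111100) = 0b10101101; 0b10111000 ⊕ 0b10101101 = 0b00010101.
P2: E(K, 0b10111000) = 0b00101001; 0b01001111 ⊕ 0b00101001 = 0b01100110.

P1 = 0b00010101, P2 = 0b01100110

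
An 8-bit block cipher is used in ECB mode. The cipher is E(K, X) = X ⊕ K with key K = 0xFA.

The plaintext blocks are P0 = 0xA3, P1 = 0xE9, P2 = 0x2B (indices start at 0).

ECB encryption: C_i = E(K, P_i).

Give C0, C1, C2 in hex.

C0 = 0x59, C1 = 0x13, C2 = 0xD1

C0: E(K, 0xA3) = 0x59.
C1: E(K, 0xE9) = 0x13.
C2: E(K, 0x2B) = 0xD1.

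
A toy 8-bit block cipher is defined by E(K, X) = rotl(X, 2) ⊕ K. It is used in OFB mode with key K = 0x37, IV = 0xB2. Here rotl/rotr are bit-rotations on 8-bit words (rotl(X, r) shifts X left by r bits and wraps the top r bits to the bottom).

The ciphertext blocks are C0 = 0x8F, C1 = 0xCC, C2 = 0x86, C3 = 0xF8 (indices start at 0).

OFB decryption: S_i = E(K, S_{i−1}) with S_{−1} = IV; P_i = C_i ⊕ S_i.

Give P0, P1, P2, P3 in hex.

P0: S = E(K, 0xB2) = 0xFD; 0x8F ⊕ 0xFD = 0x72.
P1: S = E(K, 0xFD) = 0xC0; 0xCC ⊕ 0xC0 = 0x0C.
P2: S = E(K, 0xC0) = 0x34; 0x86 ⊕ 0x34 = 0xB2.
P3: S = E(K, 0x34) = 0xE7; 0xF8 ⊕ 0xE7 = 0x1F.

P0 = 0x72, P1 = 0x0C, P2 = 0xB2, P3 = 0x1F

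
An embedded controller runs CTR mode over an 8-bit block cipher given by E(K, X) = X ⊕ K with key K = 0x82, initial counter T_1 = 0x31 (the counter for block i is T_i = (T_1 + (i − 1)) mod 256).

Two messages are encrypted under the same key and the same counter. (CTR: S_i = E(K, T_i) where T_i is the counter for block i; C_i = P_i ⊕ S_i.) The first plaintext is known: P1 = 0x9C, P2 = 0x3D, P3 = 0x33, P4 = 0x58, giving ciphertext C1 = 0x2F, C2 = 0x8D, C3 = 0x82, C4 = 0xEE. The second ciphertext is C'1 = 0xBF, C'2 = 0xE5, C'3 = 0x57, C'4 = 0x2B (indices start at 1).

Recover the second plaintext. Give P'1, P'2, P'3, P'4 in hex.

P'1 = 0x0C, P'2 = 0x55, P'3 = 0xE6, P'4 = 0x9D

In CTR with a reused counter, both messages share the same keystream S_i, so C_i ⊕ C'_i = P_i ⊕ P'_i and thus P'_i = P_i ⊕ C_i ⊕ C'_i.
P'1: 0x9C ⊕ 0x2F ⊕ 0xBF = 0x0C.
P'2: 0x3D ⊕ 0x8D ⊕ 0xE5 = 0x55.
P'3: 0x33 ⊕ 0x82 ⊕ 0x57 = 0xE6.
P'4: 0x58 ⊕ 0xEE ⊕ 0x2B = 0x9D.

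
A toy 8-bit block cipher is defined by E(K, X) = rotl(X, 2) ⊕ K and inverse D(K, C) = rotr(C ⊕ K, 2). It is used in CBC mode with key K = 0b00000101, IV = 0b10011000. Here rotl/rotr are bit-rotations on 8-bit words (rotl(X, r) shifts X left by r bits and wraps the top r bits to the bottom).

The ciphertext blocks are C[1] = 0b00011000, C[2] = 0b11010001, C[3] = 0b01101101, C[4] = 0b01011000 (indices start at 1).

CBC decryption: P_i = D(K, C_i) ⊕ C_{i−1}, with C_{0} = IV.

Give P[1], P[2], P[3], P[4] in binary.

P[1] = 0b11011111, P[2] = 0b00101101, P[3] = 0b11001011, P[4] = 0b00111010

P[1]: D(K, 0b00011000) = 0b01000111; 0b01000111 ⊕ 0b10011000 = 0b11011111.
P[2]: D(K, 0b11010001) = 0b00110101; 0b00110101 ⊕ 0b00011000 = 0b00101101.
P[3]: D(K, 0b01101101) = 0b00011010; 0b00011010 ⊕ 0b11010001 = 0b11001011.
P[4]: D(K, 0b01011000) = 0b01010111; 0b01010111 ⊕ 0b01101101 = 0b00111010.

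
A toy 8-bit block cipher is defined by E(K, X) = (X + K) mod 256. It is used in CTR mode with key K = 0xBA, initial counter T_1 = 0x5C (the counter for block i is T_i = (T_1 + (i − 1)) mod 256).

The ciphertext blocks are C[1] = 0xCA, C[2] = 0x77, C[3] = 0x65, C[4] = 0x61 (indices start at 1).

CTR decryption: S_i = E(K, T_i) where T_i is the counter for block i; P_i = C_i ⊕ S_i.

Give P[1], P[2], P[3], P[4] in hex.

P[1]: T = 0x5C, S = E(K, T) = 0x16; 0xCA ⊕ 0x16 = 0xDC.
P[2]: T = 0x5D, S = E(K, T) = 0x17; 0x77 ⊕ 0x17 = 0x60.
P[3]: T = 0x5E, S = E(K, T) = 0x18; 0x65 ⊕ 0x18 = 0x7D.
P[4]: T = 0x5F, S = E(K, T) = 0x19; 0x61 ⊕ 0x19 = 0x78.

P[1] = 0xDC, P[2] = 0x60, P[3] = 0x7D, P[4] = 0x78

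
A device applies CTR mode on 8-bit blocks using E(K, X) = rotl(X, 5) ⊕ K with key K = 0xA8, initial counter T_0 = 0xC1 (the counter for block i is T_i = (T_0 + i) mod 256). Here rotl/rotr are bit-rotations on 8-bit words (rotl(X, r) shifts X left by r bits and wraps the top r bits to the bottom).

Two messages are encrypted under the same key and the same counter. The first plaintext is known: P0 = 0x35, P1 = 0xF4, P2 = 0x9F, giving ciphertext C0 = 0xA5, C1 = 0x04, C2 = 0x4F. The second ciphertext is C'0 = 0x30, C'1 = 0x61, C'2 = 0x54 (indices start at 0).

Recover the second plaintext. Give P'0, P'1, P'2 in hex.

P'0 = 0xA0, P'1 = 0x91, P'2 = 0x84

In CTR with a reused counter, both messages share the same keystream S_i, so C_i ⊕ C'_i = P_i ⊕ P'_i and thus P'_i = P_i ⊕ C_i ⊕ C'_i.
P'0: 0x35 ⊕ 0xA5 ⊕ 0x30 = 0xA0.
P'1: 0xF4 ⊕ 0x04 ⊕ 0x61 = 0x91.
P'2: 0x9F ⊕ 0x4F ⊕ 0x54 = 0x84.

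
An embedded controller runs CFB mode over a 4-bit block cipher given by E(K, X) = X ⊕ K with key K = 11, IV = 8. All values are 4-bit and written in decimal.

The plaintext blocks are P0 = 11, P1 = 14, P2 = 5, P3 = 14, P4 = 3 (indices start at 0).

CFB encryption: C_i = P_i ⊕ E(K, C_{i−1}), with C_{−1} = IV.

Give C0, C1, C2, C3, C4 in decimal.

C0: E(K, 8) = 3; 11 ⊕ 3 = 8.
C1: E(K, 8) = 3; 14 ⊕ 3 = 13.
C2: E(K, 13) = 6; 5 ⊕ 6 = 3.
C3: E(K, 3) = 8; 14 ⊕ 8 = 6.
C4: E(K, 6) = 13; 3 ⊕ 13 = 14.

C0 = 8, C1 = 13, C2 = 3, C3 = 6, C4 = 14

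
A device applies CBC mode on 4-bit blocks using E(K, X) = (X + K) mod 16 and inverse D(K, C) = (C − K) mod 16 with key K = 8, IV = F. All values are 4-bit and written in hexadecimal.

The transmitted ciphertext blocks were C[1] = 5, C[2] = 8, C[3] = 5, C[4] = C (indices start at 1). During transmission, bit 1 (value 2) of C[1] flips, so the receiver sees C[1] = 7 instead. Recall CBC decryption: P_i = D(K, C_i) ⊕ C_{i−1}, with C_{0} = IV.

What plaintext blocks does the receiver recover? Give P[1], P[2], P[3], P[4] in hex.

P[1] = 0, P[2] = 7, P[3] = 5, P[4] = 1

Only C[1] changed, to 7. In CBC, a change in C_i garbles P_i and flips the same bit in P_{i+1}. Decrypting the received ciphertext:
P[1]: D(K, 7) = F; F ⊕ F = 0.
P[2]: D(K, 8) = 0; 0 ⊕ 7 = 7.
P[3]: D(K, 5) = D; D ⊕ 8 = 5.
P[4]: D(K, C) = 4; 4 ⊕ 5 = 1.
Blocks that differ from the original plaintext: P[1], P[2].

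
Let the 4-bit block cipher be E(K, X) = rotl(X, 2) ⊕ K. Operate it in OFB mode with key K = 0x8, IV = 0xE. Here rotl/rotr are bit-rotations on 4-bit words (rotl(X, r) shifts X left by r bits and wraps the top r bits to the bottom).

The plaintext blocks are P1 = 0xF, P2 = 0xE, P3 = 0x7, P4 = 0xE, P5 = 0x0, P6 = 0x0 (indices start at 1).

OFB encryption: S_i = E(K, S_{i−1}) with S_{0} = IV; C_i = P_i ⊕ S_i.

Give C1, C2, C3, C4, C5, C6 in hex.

C1 = 0xC, C2 = 0xA, C3 = 0xE, C4 = 0x0, C5 = 0x3, C6 = 0x4

C1: S = E(K, 0xE) = 0x3; 0xF ⊕ 0x3 = 0xC.
C2: S = E(K, 0x3) = 0x4; 0xE ⊕ 0x4 = 0xA.
C3: S = E(K, 0x4) = 0x9; 0x7 ⊕ 0x9 = 0xE.
C4: S = E(K, 0x9) = 0xE; 0xE ⊕ 0xE = 0x0.
C5: S = E(K, 0xE) = 0x3; 0x0 ⊕ 0x3 = 0x3.
C6: S = E(K, 0x3) = 0x4; 0x0 ⊕ 0x4 = 0x4.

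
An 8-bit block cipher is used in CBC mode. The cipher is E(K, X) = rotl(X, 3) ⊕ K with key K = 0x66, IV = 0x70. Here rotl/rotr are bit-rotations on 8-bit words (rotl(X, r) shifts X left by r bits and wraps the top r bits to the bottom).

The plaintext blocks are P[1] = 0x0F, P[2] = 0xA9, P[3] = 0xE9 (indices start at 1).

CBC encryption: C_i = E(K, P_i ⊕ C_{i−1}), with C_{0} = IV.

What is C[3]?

C[3] = 0x17

C[1]: P[1] ⊕ 0x70 = 0x7F; E(K, 0x7F) = 0x9D.
C[2]: P[2] ⊕ 0x9D = 0x34; E(K, 0x34) = 0xC7.
C[3]: P[3] ⊕ 0xC7 = 0x2E; E(K, 0x2E) = 0x17.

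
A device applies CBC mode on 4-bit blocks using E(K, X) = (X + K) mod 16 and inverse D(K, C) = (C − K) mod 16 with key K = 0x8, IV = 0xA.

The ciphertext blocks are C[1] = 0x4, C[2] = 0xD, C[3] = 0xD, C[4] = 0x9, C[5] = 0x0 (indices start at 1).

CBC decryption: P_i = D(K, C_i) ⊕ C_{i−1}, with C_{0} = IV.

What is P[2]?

P[2]: D(K, 0xD) = 0x5; 0x5 ⊕ 0x4 = 0x1.

P[2] = 0x1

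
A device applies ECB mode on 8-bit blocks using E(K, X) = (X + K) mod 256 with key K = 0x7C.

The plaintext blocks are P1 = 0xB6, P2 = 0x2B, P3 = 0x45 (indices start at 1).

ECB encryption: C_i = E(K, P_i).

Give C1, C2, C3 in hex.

C1 = 0x32, C2 = 0xA7, C3 = 0xC1

C1: E(K, 0xB6) = 0x32.
C2: E(K, 0x2B) = 0xA7.
C3: E(K, 0x45) = 0xC1.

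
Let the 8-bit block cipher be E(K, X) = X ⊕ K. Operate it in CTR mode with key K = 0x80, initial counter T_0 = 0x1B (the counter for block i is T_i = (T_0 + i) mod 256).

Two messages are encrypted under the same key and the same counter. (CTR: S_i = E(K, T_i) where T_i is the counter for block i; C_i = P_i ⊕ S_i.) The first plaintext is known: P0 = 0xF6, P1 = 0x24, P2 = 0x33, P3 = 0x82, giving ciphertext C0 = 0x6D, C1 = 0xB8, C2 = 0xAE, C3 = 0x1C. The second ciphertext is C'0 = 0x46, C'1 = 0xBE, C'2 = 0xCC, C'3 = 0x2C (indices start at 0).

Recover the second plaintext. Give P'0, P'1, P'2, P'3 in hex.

P'0 = 0xDD, P'1 = 0x22, P'2 = 0x51, P'3 = 0xB2

In CTR with a reused counter, both messages share the same keystream S_i, so C_i ⊕ C'_i = P_i ⊕ P'_i and thus P'_i = P_i ⊕ C_i ⊕ C'_i.
P'0: 0xF6 ⊕ 0x6D ⊕ 0x46 = 0xDD.
P'1: 0x24 ⊕ 0xB8 ⊕ 0xBE = 0x22.
P'2: 0x33 ⊕ 0xAE ⊕ 0xCC = 0x51.
P'3: 0x82 ⊕ 0x1C ⊕ 0x2C = 0xB2.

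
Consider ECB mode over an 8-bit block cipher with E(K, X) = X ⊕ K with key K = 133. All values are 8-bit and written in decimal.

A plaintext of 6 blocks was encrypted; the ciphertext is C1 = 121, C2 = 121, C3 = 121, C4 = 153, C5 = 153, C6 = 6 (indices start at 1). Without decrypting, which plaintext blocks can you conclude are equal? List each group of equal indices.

ECB encrypts each block independently with the same key, so equal ciphertext blocks imply equal plaintext blocks.
C1 = C2 = C3 = 121, so P1 = P2 = P3.
C4 = C5 = 153, so P4 = P5.

P1 = P2 = P3; P4 = P5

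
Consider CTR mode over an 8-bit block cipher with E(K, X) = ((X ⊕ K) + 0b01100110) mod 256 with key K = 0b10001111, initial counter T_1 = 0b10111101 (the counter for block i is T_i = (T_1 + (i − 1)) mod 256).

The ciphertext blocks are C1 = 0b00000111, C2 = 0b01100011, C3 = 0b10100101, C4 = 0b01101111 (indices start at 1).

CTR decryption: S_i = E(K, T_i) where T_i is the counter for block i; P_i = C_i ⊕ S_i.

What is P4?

P4 = 0b11011010

P4: T = 0b11000000, S = E(K, T) = 0b10110101; 0b01101111 ⊕ 0b10110101 = 0b11011010.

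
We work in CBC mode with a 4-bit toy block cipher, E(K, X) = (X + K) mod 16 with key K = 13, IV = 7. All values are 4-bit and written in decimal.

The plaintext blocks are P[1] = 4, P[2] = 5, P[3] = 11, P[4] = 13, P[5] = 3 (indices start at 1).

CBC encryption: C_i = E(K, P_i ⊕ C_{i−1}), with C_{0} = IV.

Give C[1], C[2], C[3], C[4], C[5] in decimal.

C[1]: P[1] ⊕ 7 = 3; E(K, 3) = 0.
C[2]: P[2] ⊕ 0 = 5; E(K, 5) = 2.
C[3]: P[3] ⊕ 2 = 9; E(K, 9) = 6.
C[4]: P[4] ⊕ 6 = 11; E(K, 11) = 8.
C[5]: P[5] ⊕ 8 = 11; E(K, 11) = 8.

C[1] = 0, C[2] = 2, C[3] = 6, C[4] = 8, C[5] = 8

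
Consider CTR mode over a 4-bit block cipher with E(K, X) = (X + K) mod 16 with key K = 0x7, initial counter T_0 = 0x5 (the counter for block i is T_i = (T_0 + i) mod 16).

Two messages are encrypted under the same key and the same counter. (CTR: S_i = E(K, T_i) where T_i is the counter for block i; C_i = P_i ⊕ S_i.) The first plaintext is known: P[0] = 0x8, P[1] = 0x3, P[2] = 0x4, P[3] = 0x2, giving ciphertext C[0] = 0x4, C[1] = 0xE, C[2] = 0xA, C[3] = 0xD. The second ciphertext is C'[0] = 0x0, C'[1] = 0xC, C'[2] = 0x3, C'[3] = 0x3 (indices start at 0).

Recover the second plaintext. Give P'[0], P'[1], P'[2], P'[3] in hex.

In CTR with a reused counter, both messages share the same keystream S_i, so C_i ⊕ C'_i = P_i ⊕ P'_i and thus P'_i = P_i ⊕ C_i ⊕ C'_i.
P'[0]: 0x8 ⊕ 0x4 ⊕ 0x0 = 0xC.
P'[1]: 0x3 ⊕ 0xE ⊕ 0xC = 0x1.
P'[2]: 0x4 ⊕ 0xA ⊕ 0x3 = 0xD.
P'[3]: 0x2 ⊕ 0xD ⊕ 0x3 = 0xC.

P'[0] = 0xC, P'[1] = 0x1, P'[2] = 0xD, P'[3] = 0xC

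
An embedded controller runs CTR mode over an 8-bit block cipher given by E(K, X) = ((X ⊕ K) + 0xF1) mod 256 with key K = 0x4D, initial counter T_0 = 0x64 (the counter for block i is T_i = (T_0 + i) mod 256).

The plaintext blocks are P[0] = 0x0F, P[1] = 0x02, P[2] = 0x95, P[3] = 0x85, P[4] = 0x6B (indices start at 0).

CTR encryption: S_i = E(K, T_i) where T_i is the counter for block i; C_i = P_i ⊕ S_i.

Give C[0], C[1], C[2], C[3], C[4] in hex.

C[0]: T = 0x64, S = E(K, T) = 0x1A; 0x0F ⊕ 0x1A = 0x15.
C[1]: T = 0x65, S = E(K, T) = 0x19; 0x02 ⊕ 0x19 = 0x1B.
C[2]: T = 0x66, S = E(K, T) = 0x1C; 0x95 ⊕ 0x1C = 0x89.
C[3]: T = 0x67, S = E(K, T) = 0x1B; 0x85 ⊕ 0x1B = 0x9E.
C[4]: T = 0x68, S = E(K, T) = 0x16; 0x6B ⊕ 0x16 = 0x7D.

C[0] = 0x15, C[1] = 0x1B, C[2] = 0x89, C[3] = 0x9E, C[4] = 0x7D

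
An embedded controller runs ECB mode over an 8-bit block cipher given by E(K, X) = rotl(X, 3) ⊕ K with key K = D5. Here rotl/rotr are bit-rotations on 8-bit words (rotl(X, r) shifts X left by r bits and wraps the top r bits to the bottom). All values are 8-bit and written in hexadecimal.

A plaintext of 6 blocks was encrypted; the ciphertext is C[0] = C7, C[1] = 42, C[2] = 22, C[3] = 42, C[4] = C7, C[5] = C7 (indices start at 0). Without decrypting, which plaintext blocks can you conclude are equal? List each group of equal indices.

P[0] = P[4] = P[5]; P[1] = P[3]

ECB encrypts each block independently with the same key, so equal ciphertext blocks imply equal plaintext blocks.
C[0] = C[4] = C[5] = C7, so P[0] = P[4] = P[5].
C[1] = C[3] = 42, so P[1] = P[3].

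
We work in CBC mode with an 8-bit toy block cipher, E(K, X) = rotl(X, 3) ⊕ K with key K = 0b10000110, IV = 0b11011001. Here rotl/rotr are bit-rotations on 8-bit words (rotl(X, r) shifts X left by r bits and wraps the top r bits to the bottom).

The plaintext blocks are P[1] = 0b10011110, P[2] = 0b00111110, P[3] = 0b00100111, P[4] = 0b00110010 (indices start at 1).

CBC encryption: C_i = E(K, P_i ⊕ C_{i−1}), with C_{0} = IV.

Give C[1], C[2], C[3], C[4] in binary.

C[1] = 0b10111100, C[2] = 0b10010010, C[3] = 0b00101011, C[4] = 0b01001110

C[1]: P[1] ⊕ 0b11011001 = 0b01000111; E(K, 0b01000111) = 0b10111100.
C[2]: P[2] ⊕ 0b10111100 = 0b10000010; E(K, 0b10000010) = 0b10010010.
C[3]: P[3] ⊕ 0b10010010 = 0b10110101; E(K, 0b10110101) = 0b00101011.
C[4]: P[4] ⊕ 0b00101011 = 0b00011001; E(K, 0b00011001) = 0b01001110.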